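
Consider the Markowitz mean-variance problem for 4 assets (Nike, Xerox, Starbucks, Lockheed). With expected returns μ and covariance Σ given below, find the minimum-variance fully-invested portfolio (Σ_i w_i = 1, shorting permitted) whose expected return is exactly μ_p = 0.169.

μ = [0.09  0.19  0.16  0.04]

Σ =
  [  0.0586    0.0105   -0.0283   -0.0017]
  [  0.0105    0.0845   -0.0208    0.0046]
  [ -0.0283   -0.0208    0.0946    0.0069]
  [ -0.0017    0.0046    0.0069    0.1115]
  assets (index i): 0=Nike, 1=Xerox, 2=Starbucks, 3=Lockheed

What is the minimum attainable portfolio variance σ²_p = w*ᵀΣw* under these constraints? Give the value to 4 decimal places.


g=Σ⁻¹μ = [2.5210  2.6748  3.0263  0.0996]
h=Σ⁻¹𝟙 = [24.7188  13.3628  20.3541  7.5346]
a=μᵀg=1.223296  b=𝟙ᵀg=8.321672  c=𝟙ᵀh=65.970346  D=ac−b²=11.451065
λ₁=(c·0.169−b)/D = (65.970346·0.169−8.321672)/11.451065 = 0.246904
λ₂=(a−b·0.169)/D = (1.223296−8.321672·0.169)/11.451065 = -0.015987
w* = 0.246904·g + -0.015987·h:
  w_0 = 0.246904·2.5210 + -0.015987·24.7188 = 0.2273  (Nike)
  w_1 = 0.246904·2.6748 + -0.015987·13.3628 = 0.4468  (Xerox)
  w_2 = 0.246904·3.0263 + -0.015987·20.3541 = 0.4218  (Starbucks)
  w_3 = 0.246904·0.0996 + -0.015987·7.5346 = -0.0959  (Lockheed)
Σw_i=1.0000  μᵀw=0.1690
σ²=wᵀΣw=λ₁·μ_p+λ₂ = 0.246904·0.169 + -0.015987 = 0.025740 ≈ 0.0257

0.0257


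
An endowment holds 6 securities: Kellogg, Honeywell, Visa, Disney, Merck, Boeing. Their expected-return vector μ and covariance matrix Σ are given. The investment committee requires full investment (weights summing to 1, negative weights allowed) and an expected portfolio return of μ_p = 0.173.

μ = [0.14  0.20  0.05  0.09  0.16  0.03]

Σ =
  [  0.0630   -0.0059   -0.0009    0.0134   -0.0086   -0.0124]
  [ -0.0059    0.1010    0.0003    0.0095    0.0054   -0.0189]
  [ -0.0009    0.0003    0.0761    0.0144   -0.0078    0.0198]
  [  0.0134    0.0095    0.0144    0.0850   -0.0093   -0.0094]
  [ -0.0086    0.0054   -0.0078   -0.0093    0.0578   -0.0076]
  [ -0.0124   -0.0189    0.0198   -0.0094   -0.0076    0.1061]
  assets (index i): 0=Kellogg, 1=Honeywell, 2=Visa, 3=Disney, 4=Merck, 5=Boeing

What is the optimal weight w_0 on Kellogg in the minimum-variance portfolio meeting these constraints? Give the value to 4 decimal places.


0.3463

x=Σ⁻¹μ = [2.9662  2.1267  0.5704  0.7594  3.3691  1.2104]
y=Σ⁻¹𝟙 = [21.2516  11.6542  10.1831  9.6611  24.2326  14.6762]
a=μᵀx=1.512845  b=𝟙ᵀx=11.002225  c=𝟙ᵀy=91.658842  D=ac−b²=17.616690
λ₁=(c·0.173−b)/D = (91.658842·0.173−11.002225)/17.616690 = 0.275577
λ₂=(a−b·0.173)/D = (1.512845−11.002225·0.173)/17.616690 = -0.022169
w* = 0.275577·x + -0.022169·y:
  w_0 = 0.275577·2.9662 + -0.022169·21.2516 = 0.3463  (Kellogg)
  w_1 = 0.275577·2.1267 + -0.022169·11.6542 = 0.3277  (Honeywell)
  w_2 = 0.275577·0.5704 + -0.022169·10.1831 = -0.0685  (Visa)
  w_3 = 0.275577·0.7594 + -0.022169·9.6611 = -0.0049  (Disney)
  w_4 = 0.275577·3.3691 + -0.022169·24.2326 = 0.3912  (Merck)
  w_5 = 0.275577·1.2104 + -0.022169·14.6762 = 0.0082  (Boeing)
Σw_i=1.0000  μᵀw=0.1730
σ²=wᵀΣw=λ₁·μ_p+λ₂ = 0.275577·0.173 + -0.022169 = 0.025506 ≈ 0.0255


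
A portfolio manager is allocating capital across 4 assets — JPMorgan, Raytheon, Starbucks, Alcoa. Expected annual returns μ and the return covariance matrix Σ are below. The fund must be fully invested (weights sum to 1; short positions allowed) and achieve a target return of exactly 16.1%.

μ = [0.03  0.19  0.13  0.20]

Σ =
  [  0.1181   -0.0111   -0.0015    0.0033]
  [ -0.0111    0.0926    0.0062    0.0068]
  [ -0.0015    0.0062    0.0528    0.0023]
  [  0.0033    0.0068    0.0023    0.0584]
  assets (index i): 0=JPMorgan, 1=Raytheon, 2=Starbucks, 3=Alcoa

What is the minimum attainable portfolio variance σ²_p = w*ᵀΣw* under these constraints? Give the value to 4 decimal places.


0.0212

x=Σ⁻¹μ = [0.3558  1.7225  2.1341  3.1199]
y=Σ⁻¹𝟙 = [9.1820  9.6468  17.4230  14.7950]
a=μᵀx=1.239365  b=𝟙ᵀx=7.332338  c=𝟙ᵀy=51.046749  D=ac−b²=9.502381
λ₁=(c·0.161−b)/D = (51.046749·0.161−7.332338)/9.502381 = 0.093260
λ₂=(a−b·0.161)/D = (1.239365−7.332338·0.161)/9.502381 = 0.006194
w* = 0.093260·x + 0.006194·y:
  w_0 = 0.093260·0.3558 + 0.006194·9.1820 = 0.0901  (JPMorgan)
  w_1 = 0.093260·1.7225 + 0.006194·9.6468 = 0.2204  (Raytheon)
  w_2 = 0.093260·2.1341 + 0.006194·17.4230 = 0.3069  (Starbucks)
  w_3 = 0.093260·3.1199 + 0.006194·14.7950 = 0.3826  (Alcoa)
Σw_i=1.0000  μᵀw=0.1610
σ²=wᵀΣw=λ₁·μ_p+λ₂ = 0.093260·0.161 + 0.006194 = 0.021209 ≈ 0.0212


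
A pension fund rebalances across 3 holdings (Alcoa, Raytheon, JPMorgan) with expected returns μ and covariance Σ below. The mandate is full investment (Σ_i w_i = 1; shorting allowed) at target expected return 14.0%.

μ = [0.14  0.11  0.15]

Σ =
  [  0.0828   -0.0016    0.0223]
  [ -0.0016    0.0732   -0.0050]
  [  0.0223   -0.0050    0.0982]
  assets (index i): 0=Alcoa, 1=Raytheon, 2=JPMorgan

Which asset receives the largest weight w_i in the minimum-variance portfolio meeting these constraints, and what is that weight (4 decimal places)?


JPMorgan (0.4613)

x=Σ⁻¹μ = [1.3725  1.6214  1.2984]
y=Σ⁻¹𝟙 = [10.0293  14.4708  8.6426]
a=μᵀx=0.565259  b=𝟙ᵀx=4.292268  c=𝟙ᵀy=33.142610  D=ac−b²=0.310585
λ₁=(c·0.140−b)/D = (33.142610·0.140−4.292268)/0.310585 = 1.119491
λ₂=(a−b·0.140)/D = (0.565259−4.292268·0.140)/0.310585 = -0.114812
w* = 1.119491·x + -0.114812·y:
  w_0 = 1.119491·1.3725 + -0.114812·10.0293 = 0.3850  (Alcoa)
  w_1 = 1.119491·1.6214 + -0.114812·14.4708 = 0.1538  (Raytheon)
  w_2 = 1.119491·1.2984 + -0.114812·8.6426 = 0.4613  (JPMorgan)
Σw_i=1.0000  μᵀw=0.1400
σ²=wᵀΣw=λ₁·μ_p+λ₂ = 1.119491·0.140 + -0.114812 = 0.041917 ≈ 0.0419


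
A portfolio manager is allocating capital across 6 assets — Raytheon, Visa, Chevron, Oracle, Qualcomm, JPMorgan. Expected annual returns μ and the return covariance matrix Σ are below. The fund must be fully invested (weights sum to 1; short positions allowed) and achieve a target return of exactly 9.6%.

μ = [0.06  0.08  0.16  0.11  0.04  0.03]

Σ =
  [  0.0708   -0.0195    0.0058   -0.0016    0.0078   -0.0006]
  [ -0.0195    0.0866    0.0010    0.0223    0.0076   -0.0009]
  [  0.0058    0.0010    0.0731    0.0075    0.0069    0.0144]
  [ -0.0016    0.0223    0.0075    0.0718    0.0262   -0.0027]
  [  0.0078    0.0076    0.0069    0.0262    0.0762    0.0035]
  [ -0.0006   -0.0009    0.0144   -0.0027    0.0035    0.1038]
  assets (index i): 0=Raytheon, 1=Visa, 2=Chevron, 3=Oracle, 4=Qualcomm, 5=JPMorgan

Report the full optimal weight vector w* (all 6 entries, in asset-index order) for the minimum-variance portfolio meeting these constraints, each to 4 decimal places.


x=Σ⁻¹μ = [0.9695  0.8381  1.9900  1.1777  -0.2460  0.0647]
y=Σ⁻¹𝟙 = [16.4231  12.7727  9.1592  7.3484  6.4199  8.5436]
a=μᵀx=0.565272  b=𝟙ᵀx=4.794101  c=𝟙ᵀy=60.666936  D=ac−b²=11.309908
λ₁=(c·0.096−b)/D = (60.666936·0.096−4.794101)/11.309908 = 0.091064
λ₂=(a−b·0.096)/D = (0.565272−4.794101·0.096)/11.309908 = 0.009287
w* = 0.091064·x + 0.009287·y:
  w_0 = 0.091064·0.9695 + 0.009287·16.4231 = 0.2408  (Raytheon)
  w_1 = 0.091064·0.8381 + 0.009287·12.7727 = 0.1949  (Visa)
  w_2 = 0.091064·1.9900 + 0.009287·9.1592 = 0.2663  (Chevron)
  w_3 = 0.091064·1.1777 + 0.009287·7.3484 = 0.1755  (Oracle)
  w_4 = 0.091064·-0.2460 + 0.009287·6.4199 = 0.0372  (Qualcomm)
  w_5 = 0.091064·0.0647 + 0.009287·8.5436 = 0.0852  (JPMorgan)
Σw_i=1.0000  μᵀw=0.0960
σ²=wᵀΣw=λ₁·μ_p+λ₂ = 0.091064·0.096 + 0.009287 = 0.018029 ≈ 0.0180

0.2408  0.1949  0.2663  0.1755  0.0372  0.0852


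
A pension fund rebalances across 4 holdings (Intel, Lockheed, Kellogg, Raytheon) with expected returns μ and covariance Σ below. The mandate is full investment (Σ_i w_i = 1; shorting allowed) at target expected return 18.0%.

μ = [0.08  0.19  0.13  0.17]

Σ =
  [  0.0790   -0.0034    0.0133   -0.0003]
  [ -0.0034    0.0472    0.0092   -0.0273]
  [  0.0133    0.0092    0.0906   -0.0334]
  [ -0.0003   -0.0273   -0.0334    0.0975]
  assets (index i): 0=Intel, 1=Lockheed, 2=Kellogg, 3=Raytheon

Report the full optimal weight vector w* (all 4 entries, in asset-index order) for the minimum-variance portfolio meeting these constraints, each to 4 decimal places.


-0.0527  0.5558  0.1464  0.3504

u=Σ⁻¹μ = [0.9144  6.0958  2.2372  4.2196]
v=Σ⁻¹𝟙 = [11.6527  33.4435  15.0820  24.8230]
a=μᵀu=2.239530  b=𝟙ᵀu=13.467042  c=𝟙ᵀv=85.001153  D=ac−b²=9.001363
λ₁=(c·0.180−b)/D = (85.001153·0.180−13.467042)/9.001363 = 0.203654
λ₂=(a−b·0.180)/D = (2.239530−13.467042·0.180)/9.001363 = -0.020501
w* = 0.203654·u + -0.020501·v:
  w_0 = 0.203654·0.9144 + -0.020501·11.6527 = -0.0527  (Intel)
  w_1 = 0.203654·6.0958 + -0.020501·33.4435 = 0.5558  (Lockheed)
  w_2 = 0.203654·2.2372 + -0.020501·15.0820 = 0.1464  (Kellogg)
  w_3 = 0.203654·4.2196 + -0.020501·24.8230 = 0.3504  (Raytheon)
Σw_i=1.0000  μᵀw=0.1800
σ²=wᵀΣw=λ₁·μ_p+λ₂ = 0.203654·0.180 + -0.020501 = 0.016157 ≈ 0.0162


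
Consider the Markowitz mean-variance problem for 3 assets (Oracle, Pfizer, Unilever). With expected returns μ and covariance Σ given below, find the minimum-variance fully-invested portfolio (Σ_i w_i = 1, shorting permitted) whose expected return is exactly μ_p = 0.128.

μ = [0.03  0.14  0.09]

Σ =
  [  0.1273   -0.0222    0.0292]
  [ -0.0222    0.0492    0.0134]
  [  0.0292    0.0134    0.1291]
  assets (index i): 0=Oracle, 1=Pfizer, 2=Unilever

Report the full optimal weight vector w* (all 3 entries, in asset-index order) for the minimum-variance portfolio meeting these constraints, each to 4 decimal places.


0.0906  0.8688  0.0406

g=Σ⁻¹μ = [0.7320  3.1192  0.2078]
h=Σ⁻¹𝟙 = [11.6109  24.8730  2.5381]
a=μᵀg=0.477350  b=𝟙ᵀg=4.058975  c=𝟙ᵀh=39.021989  D=ac−b²=2.151886
λ₁=(c·0.128−b)/D = (39.021989·0.128−4.058975)/2.151886 = 0.434893
λ₂=(a−b·0.128)/D = (0.477350−4.058975·0.128)/2.151886 = -0.019610
w* = 0.434893·g + -0.019610·h:
  w_0 = 0.434893·0.7320 + -0.019610·11.6109 = 0.0906  (Oracle)
  w_1 = 0.434893·3.1192 + -0.019610·24.8730 = 0.8688  (Pfizer)
  w_2 = 0.434893·0.2078 + -0.019610·2.5381 = 0.0406  (Unilever)
Σw_i=1.0000  μᵀw=0.1280
σ²=wᵀΣw=λ₁·μ_p+λ₂ = 0.434893·0.128 + -0.019610 = 0.036056 ≈ 0.0361


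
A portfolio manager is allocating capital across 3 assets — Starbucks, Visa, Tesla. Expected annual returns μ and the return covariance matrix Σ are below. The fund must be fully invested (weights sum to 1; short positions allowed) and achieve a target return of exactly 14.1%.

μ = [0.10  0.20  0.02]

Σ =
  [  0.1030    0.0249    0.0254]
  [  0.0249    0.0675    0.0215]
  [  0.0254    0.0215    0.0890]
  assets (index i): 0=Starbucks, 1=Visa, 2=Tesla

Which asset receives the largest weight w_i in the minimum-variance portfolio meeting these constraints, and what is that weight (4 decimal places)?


Visa (0.5763)

x=Σ⁻¹μ = [0.3942  3.0137  -0.6158]
y=Σ⁻¹𝟙 = [5.3962  10.5475  7.1479]
a=μᵀx=0.629842  b=𝟙ᵀx=2.792073  c=𝟙ᵀy=23.091611  D=ac−b²=6.748390
λ₁=(c·0.141−b)/D = (23.091611·0.141−2.792073)/6.748390 = 0.068734
λ₂=(a−b·0.141)/D = (0.629842−2.792073·0.141)/6.748390 = 0.034995
w* = 0.068734·x + 0.034995·y:
  w_0 = 0.068734·0.3942 + 0.034995·5.3962 = 0.2159  (Starbucks)
  w_1 = 0.068734·3.0137 + 0.034995·10.5475 = 0.5763  (Visa)
  w_2 = 0.068734·-0.6158 + 0.034995·7.1479 = 0.2078  (Tesla)
Σw_i=1.0000  μᵀw=0.1410
σ²=wᵀΣw=λ₁·μ_p+λ₂ = 0.068734·0.141 + 0.034995 = 0.044686 ≈ 0.0447


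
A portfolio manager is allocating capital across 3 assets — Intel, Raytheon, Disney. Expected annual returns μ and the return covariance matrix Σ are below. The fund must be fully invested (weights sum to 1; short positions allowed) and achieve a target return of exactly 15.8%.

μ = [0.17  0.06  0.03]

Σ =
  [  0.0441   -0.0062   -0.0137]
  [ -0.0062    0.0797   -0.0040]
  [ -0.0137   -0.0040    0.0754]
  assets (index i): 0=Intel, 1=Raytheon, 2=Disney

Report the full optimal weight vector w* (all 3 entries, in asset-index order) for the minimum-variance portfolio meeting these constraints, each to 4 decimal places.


x=Σ⁻¹μ = [4.4094  1.1591  1.2606]
y=Σ⁻¹𝟙 = [31.0547  15.9541  19.7515]
a=μᵀx=0.856967  b=𝟙ᵀx=6.829092  c=𝟙ᵀy=66.760367  D=ac−b²=10.574914
λ₁=(c·0.158−b)/D = (66.760367·0.158−6.829092)/10.574914 = 0.351686
λ₂=(a−b·0.158)/D = (0.856967−6.829092·0.158)/10.574914 = -0.020996
w* = 0.351686·x + -0.020996·y:
  w_0 = 0.351686·4.4094 + -0.020996·31.0547 = 0.8987  (Intel)
  w_1 = 0.351686·1.1591 + -0.020996·15.9541 = 0.0727  (Raytheon)
  w_2 = 0.351686·1.2606 + -0.020996·19.7515 = 0.0286  (Disney)
Σw_i=1.0000  μᵀw=0.1580
σ²=wᵀΣw=λ₁·μ_p+λ₂ = 0.351686·0.158 + -0.020996 = 0.034570 ≈ 0.0346

0.8987  0.0727  0.0286


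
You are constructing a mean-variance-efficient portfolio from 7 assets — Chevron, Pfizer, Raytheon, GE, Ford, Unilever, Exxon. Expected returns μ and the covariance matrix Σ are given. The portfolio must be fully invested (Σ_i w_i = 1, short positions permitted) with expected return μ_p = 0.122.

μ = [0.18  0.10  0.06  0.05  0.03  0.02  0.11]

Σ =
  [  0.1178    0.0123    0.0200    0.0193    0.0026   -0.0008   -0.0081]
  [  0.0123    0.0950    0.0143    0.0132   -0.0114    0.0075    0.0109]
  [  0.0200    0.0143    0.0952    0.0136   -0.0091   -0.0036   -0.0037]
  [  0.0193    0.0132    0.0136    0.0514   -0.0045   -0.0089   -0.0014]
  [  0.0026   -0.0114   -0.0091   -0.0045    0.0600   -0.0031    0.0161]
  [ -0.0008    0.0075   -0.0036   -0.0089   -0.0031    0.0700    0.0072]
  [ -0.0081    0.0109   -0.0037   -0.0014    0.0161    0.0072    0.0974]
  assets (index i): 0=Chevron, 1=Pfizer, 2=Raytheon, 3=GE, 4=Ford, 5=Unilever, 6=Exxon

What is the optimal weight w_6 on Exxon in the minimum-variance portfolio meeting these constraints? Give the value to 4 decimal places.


0.2817

x=Σ⁻¹μ = [1.4359  0.6863  0.2685  0.2772  0.3392  0.1778  1.1170]
y=Σ⁻¹𝟙 = [3.2708  6.5008  8.8831  19.0066  19.8142  16.7699  5.9072]
a=μᵀx=0.493652  b=𝟙ᵀx=4.301748  c=𝟙ᵀy=80.152506  D=ac−b²=21.062401
λ₁=(c·0.122−b)/D = (80.152506·0.122−4.301748)/21.062401 = 0.260030
λ₂=(a−b·0.122)/D = (0.493652−4.301748·0.122)/21.062401 = -0.001479
w* = 0.260030·x + -0.001479·y:
  w_0 = 0.260030·1.4359 + -0.001479·3.2708 = 0.3685  (Chevron)
  w_1 = 0.260030·0.6863 + -0.001479·6.5008 = 0.1688  (Pfizer)
  w_2 = 0.260030·0.2685 + -0.001479·8.8831 = 0.0567  (Raytheon)
  w_3 = 0.260030·0.2772 + -0.001479·19.0066 = 0.0440  (GE)
  w_4 = 0.260030·0.3392 + -0.001479·19.8142 = 0.0589  (Ford)
  w_5 = 0.260030·0.1778 + -0.001479·16.7699 = 0.0214  (Unilever)
  w_6 = 0.260030·1.1170 + -0.001479·5.9072 = 0.2817  (Exxon)
Σw_i=1.0000  μᵀw=0.1220
σ²=wᵀΣw=λ₁·μ_p+λ₂ = 0.260030·0.122 + -0.001479 = 0.030244 ≈ 0.0302


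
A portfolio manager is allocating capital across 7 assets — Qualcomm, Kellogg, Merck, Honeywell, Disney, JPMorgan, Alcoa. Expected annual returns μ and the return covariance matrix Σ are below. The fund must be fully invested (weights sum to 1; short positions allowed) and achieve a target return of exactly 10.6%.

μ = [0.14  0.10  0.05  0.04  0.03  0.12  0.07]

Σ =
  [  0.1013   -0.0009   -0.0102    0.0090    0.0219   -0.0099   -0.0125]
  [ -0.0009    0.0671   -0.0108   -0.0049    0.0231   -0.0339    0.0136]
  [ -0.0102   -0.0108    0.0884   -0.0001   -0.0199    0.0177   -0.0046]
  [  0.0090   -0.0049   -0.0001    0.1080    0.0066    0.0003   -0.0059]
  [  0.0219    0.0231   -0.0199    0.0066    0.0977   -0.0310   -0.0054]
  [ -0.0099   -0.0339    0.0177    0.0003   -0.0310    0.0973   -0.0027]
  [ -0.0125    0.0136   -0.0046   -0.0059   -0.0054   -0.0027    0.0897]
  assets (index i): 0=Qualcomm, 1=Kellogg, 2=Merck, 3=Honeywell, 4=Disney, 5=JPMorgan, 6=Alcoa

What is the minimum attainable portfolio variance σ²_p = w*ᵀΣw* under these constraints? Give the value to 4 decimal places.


0.0129

u=Σ⁻¹μ = [1.7176  2.5724  0.7100  0.3687  0.1921  2.2566  0.7699]
v=Σ⁻¹𝟙 = [11.6309  21.8682  14.5518  9.1687  11.9986  20.5643  12.1441]
a=μᵀu=0.878402  b=𝟙ᵀu=8.587245  c=𝟙ᵀv=101.926629  D=ac−b²=15.791743
λ₁=(c·0.106−b)/D = (101.926629·0.106−8.587245)/15.791743 = 0.140388
λ₂=(a−b·0.106)/D = (0.878402−8.587245·0.106)/15.791743 = -0.002017
w* = 0.140388·u + -0.002017·v:
  w_0 = 0.140388·1.7176 + -0.002017·11.6309 = 0.2177  (Qualcomm)
  w_1 = 0.140388·2.5724 + -0.002017·21.8682 = 0.3170  (Kellogg)
  w_2 = 0.140388·0.7100 + -0.002017·14.5518 = 0.0703  (Merck)
  w_3 = 0.140388·0.3687 + -0.002017·9.1687 = 0.0333  (Honeywell)
  w_4 = 0.140388·0.1921 + -0.002017·11.9986 = 0.0028  (Disney)
  w_5 = 0.140388·2.2566 + -0.002017·20.5643 = 0.2753  (JPMorgan)
  w_6 = 0.140388·0.7699 + -0.002017·12.1441 = 0.0836  (Alcoa)
Σw_i=1.0000  μᵀw=0.1060
σ²=wᵀΣw=λ₁·μ_p+λ₂ = 0.140388·0.106 + -0.002017 = 0.012865 ≈ 0.0129


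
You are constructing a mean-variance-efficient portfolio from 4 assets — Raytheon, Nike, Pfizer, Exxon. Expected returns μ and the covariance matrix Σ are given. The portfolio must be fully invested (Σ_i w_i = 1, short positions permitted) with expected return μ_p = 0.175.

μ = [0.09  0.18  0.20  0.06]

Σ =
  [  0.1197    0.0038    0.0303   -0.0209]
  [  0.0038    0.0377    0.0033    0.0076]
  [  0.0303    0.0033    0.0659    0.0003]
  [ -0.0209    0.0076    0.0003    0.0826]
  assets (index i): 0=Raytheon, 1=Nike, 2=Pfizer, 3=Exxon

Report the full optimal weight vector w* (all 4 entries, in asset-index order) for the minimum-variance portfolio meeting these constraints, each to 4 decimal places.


p=Σ⁻¹μ = [-0.0574  4.4736  2.8359  0.2900]
q=Σ⁻¹𝟙 = [6.9603  22.5086  10.7936  11.7575]
a=μᵀp=1.384675  b=𝟙ᵀp=7.542145  c=𝟙ᵀq=52.020011  D=ac−b²=15.146854
λ₁=(c·0.175−b)/D = (52.020011·0.175−7.542145)/15.146854 = 0.103081
λ₂=(a−b·0.175)/D = (1.384675−7.542145·0.175)/15.146854 = 0.004278
w* = 0.103081·p + 0.004278·q:
  w_0 = 0.103081·-0.0574 + 0.004278·6.9603 = 0.0239  (Raytheon)
  w_1 = 0.103081·4.4736 + 0.004278·22.5086 = 0.5574  (Nike)
  w_2 = 0.103081·2.8359 + 0.004278·10.7936 = 0.3385  (Pfizer)
  w_3 = 0.103081·0.2900 + 0.004278·11.7575 = 0.0802  (Exxon)
Σw_i=1.0000  μᵀw=0.1750
σ²=wᵀΣw=λ₁·μ_p+λ₂ = 0.103081·0.175 + 0.004278 = 0.022317 ≈ 0.0223

0.0239  0.5574  0.3385  0.0802


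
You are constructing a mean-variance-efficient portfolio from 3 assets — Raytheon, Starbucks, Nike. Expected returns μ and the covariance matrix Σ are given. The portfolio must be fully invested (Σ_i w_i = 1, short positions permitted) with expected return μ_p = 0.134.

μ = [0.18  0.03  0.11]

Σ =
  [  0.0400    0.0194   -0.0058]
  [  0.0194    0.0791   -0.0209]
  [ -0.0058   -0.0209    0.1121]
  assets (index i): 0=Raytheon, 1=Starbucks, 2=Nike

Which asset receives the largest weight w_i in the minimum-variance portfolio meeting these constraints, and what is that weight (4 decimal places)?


Raytheon (0.5540)

g=Σ⁻¹μ = [4.9205  -0.5270  1.1376]
h=Σ⁻¹𝟙 = [21.6455  10.5038  11.9989]
a=μᵀg=0.995023  b=𝟙ᵀg=5.531177  c=𝟙ᵀh=44.148197  D=ac−b²=13.334547
λ₁=(c·0.134−b)/D = (44.148197·0.134−5.531177)/13.334547 = 0.028848
λ₂=(a−b·0.134)/D = (0.995023−5.531177·0.134)/13.334547 = 0.019037
w* = 0.028848·g + 0.019037·h:
  w_0 = 0.028848·4.9205 + 0.019037·21.6455 = 0.5540  (Raytheon)
  w_1 = 0.028848·-0.5270 + 0.019037·10.5038 = 0.1848  (Starbucks)
  w_2 = 0.028848·1.1376 + 0.019037·11.9989 = 0.2612  (Nike)
Σw_i=1.0000  μᵀw=0.1340
σ²=wᵀΣw=λ₁·μ_p+λ₂ = 0.028848·0.134 + 0.019037 = 0.022902 ≈ 0.0229


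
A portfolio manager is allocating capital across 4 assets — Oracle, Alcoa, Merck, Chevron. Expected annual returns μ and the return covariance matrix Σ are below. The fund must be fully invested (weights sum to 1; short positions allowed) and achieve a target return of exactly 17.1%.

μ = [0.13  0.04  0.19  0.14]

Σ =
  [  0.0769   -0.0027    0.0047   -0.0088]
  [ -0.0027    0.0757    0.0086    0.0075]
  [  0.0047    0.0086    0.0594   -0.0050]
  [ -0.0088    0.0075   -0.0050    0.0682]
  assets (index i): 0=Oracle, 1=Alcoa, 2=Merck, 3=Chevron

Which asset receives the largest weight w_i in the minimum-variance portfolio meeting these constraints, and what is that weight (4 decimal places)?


Merck (0.5009)

x=Σ⁻¹μ = [1.7783  -0.0305  3.2750  2.5257]
y=Σ⁻¹𝟙 = [14.3027  10.3113  15.6009  16.5181]
a=μᵀx=1.205800  b=𝟙ᵀx=7.548493  c=𝟙ᵀy=56.732895  D=ac−b²=11.428774
λ₁=(c·0.171−b)/D = (56.732895·0.171−7.548493)/11.428774 = 0.188369
λ₂=(a−b·0.171)/D = (1.205800−7.548493·0.171)/11.428774 = -0.007437
w* = 0.188369·x + -0.007437·y:
  w_0 = 0.188369·1.7783 + -0.007437·14.3027 = 0.2286  (Oracle)
  w_1 = 0.188369·-0.0305 + -0.007437·10.3113 = -0.0824  (Alcoa)
  w_2 = 0.188369·3.2750 + -0.007437·15.6009 = 0.5009  (Merck)
  w_3 = 0.188369·2.5257 + -0.007437·16.5181 = 0.3529  (Chevron)
Σw_i=1.0000  μᵀw=0.1710
σ²=wᵀΣw=λ₁·μ_p+λ₂ = 0.188369·0.171 + -0.007437 = 0.024774 ≈ 0.0248


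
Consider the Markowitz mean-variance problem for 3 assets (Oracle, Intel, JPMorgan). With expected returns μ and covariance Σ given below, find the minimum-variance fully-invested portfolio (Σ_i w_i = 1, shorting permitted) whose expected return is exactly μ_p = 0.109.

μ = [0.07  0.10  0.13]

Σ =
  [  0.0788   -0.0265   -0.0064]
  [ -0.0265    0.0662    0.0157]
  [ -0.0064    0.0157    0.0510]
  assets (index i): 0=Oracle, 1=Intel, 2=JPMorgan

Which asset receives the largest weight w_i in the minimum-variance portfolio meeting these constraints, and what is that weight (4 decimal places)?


x=Σ⁻¹μ = [1.6173  1.6239  2.2521]
y=Σ⁻¹𝟙 = [20.5621  19.4981  16.1858]
a=μᵀx=0.568373  b=𝟙ᵀx=5.493314  c=𝟙ᵀy=56.246012  D=ac−b²=1.792238
λ₁=(c·0.109−b)/D = (56.246012·0.109−5.493314)/1.792238 = 0.355701
λ₂=(a−b·0.109)/D = (0.568373−5.493314·0.109)/1.792238 = -0.016961
w* = 0.355701·x + -0.016961·y:
  w_0 = 0.355701·1.6173 + -0.016961·20.5621 = 0.2265  (Oracle)
  w_1 = 0.355701·1.6239 + -0.016961·19.4981 = 0.2469  (Intel)
  w_2 = 0.355701·2.2521 + -0.016961·16.1858 = 0.5265  (JPMorgan)
Σw_i=1.0000  μᵀw=0.1090
σ²=wᵀΣw=λ₁·μ_p+λ₂ = 0.355701·0.109 + -0.016961 = 0.021811 ≈ 0.0218

JPMorgan (0.5265)


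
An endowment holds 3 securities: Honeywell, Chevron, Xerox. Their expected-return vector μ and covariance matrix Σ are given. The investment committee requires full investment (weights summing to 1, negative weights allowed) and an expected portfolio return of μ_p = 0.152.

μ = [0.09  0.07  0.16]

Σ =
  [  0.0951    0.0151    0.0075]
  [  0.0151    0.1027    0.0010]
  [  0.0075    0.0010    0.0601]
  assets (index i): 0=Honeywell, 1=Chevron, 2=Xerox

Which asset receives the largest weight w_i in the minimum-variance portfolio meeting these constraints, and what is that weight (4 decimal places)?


p=Σ⁻¹μ = [0.6546  0.5603  2.5712]
q=Σ⁻¹𝟙 = [7.9560  8.4163  15.5060]
a=μᵀp=0.509533  b=𝟙ᵀp=3.786154  c=𝟙ᵀq=31.878411  D=ac−b²=1.908131
λ₁=(c·0.152−b)/D = (31.878411·0.152−3.786154)/1.908131 = 0.555185
λ₂=(a−b·0.152)/D = (0.509533−3.786154·0.152)/1.908131 = -0.034569
w* = 0.555185·p + -0.034569·q:
  w_0 = 0.555185·0.6546 + -0.034569·7.9560 = 0.0884  (Honeywell)
  w_1 = 0.555185·0.5603 + -0.034569·8.4163 = 0.0201  (Chevron)
  w_2 = 0.555185·2.5712 + -0.034569·15.5060 = 0.8915  (Xerox)
Σw_i=1.0000  μᵀw=0.1520
σ²=wᵀΣw=λ₁·μ_p+λ₂ = 0.555185·0.152 + -0.034569 = 0.049819 ≈ 0.0498

Xerox (0.8915)


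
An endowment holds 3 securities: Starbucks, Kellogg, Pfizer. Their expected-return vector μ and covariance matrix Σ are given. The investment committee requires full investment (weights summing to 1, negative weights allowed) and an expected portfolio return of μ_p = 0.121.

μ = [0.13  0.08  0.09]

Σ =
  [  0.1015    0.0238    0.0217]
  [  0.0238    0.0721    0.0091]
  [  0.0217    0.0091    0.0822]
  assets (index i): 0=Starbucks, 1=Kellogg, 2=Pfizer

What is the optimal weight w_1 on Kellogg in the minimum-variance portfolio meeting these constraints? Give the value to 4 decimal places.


0.0151

u=Σ⁻¹μ = [0.9533  0.6982  0.7659]
v=Σ⁻¹𝟙 = [5.2428  10.9310  9.5713]
a=μᵀu=0.248722  b=𝟙ᵀu=2.417459  c=𝟙ᵀv=25.745060  D=ac−b²=0.559255
λ₁=(c·0.121−b)/D = (25.745060·0.121−2.417459)/0.559255 = 1.247541
λ₂=(a−b·0.121)/D = (0.248722−2.417459·0.121)/0.559255 = -0.078302
w* = 1.247541·u + -0.078302·v:
  w_0 = 1.247541·0.9533 + -0.078302·5.2428 = 0.7788  (Starbucks)
  w_1 = 1.247541·0.6982 + -0.078302·10.9310 = 0.0151  (Kellogg)
  w_2 = 1.247541·0.7659 + -0.078302·9.5713 = 0.2061  (Pfizer)
Σw_i=1.0000  μᵀw=0.1210
σ²=wᵀΣw=λ₁·μ_p+λ₂ = 1.247541·0.121 + -0.078302 = 0.072651 ≈ 0.0727


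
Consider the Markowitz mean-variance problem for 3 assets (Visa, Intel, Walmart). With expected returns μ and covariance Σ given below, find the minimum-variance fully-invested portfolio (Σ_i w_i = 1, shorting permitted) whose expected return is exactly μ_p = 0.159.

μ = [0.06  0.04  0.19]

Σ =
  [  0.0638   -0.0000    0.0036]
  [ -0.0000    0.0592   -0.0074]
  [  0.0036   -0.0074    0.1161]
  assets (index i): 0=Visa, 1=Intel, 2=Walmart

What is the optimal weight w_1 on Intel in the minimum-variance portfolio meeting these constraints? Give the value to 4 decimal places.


g=Σ⁻¹μ = [0.8464  0.8840  1.6666]
h=Σ⁻¹𝟙 = [15.1495  18.0537  9.2942]
a=μᵀg=0.402802  b=𝟙ᵀg=3.397021  c=𝟙ᵀh=42.497431  D=ac−b²=5.578291
λ₁=(c·0.159−b)/D = (42.497431·0.159−3.397021)/5.578291 = 0.602348
λ₂=(a−b·0.159)/D = (0.402802−3.397021·0.159)/5.578291 = -0.024618
w* = 0.602348·g + -0.024618·h:
  w_0 = 0.602348·0.8464 + -0.024618·15.1495 = 0.1369  (Visa)
  w_1 = 0.602348·0.8840 + -0.024618·18.0537 = 0.0880  (Intel)
  w_2 = 0.602348·1.6666 + -0.024618·9.2942 = 0.7751  (Walmart)
Σw_i=1.0000  μᵀw=0.1590
σ²=wᵀΣw=λ₁·μ_p+λ₂ = 0.602348·0.159 + -0.024618 = 0.071156 ≈ 0.0712

0.0880


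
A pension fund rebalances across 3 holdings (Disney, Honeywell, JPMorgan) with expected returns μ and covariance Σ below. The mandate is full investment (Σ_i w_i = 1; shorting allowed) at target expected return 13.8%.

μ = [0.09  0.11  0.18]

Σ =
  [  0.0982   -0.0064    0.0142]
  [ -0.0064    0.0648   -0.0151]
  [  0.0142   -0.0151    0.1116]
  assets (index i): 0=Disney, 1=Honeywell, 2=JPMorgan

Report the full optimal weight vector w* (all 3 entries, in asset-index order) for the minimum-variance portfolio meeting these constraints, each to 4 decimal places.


g=Σ⁻¹μ = [0.7982  2.1978  1.8087]
h=Σ⁻¹𝟙 = [9.9276  18.7990  10.2410]
a=μᵀg=0.639169  b=𝟙ᵀg=4.804751  c=𝟙ᵀh=38.967594  D=ac−b²=1.821250
λ₁=(c·0.138−b)/D = (38.967594·0.138−4.804751)/1.821250 = 0.314496
λ₂=(a−b·0.138)/D = (0.639169−4.804751·0.138)/1.821250 = -0.013115
w* = 0.314496·g + -0.013115·h:
  w_0 = 0.314496·0.7982 + -0.013115·9.9276 = 0.1208  (Disney)
  w_1 = 0.314496·2.1978 + -0.013115·18.7990 = 0.4447  (Honeywell)
  w_2 = 0.314496·1.8087 + -0.013115·10.2410 = 0.4345  (JPMorgan)
Σw_i=1.0000  μᵀw=0.1380
σ²=wᵀΣw=λ₁·μ_p+λ₂ = 0.314496·0.138 + -0.013115 = 0.030285 ≈ 0.0303

0.1208  0.4447  0.4345


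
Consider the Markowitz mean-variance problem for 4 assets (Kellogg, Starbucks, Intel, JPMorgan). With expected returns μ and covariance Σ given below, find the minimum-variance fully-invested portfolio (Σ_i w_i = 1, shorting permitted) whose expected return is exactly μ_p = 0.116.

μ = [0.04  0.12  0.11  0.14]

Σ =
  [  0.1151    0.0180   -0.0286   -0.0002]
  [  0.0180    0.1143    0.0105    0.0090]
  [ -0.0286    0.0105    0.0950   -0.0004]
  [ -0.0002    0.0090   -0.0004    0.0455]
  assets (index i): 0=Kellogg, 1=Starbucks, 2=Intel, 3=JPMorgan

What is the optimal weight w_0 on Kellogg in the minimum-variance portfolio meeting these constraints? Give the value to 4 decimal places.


0.1458

u=Σ⁻¹μ = [0.5747  0.6082  1.2762  2.9704]
v=Σ⁻¹𝟙 = [11.4858  4.0063  13.6312  21.3559]
a=μᵀu=0.652206  b=𝟙ᵀu=5.429452  c=𝟙ᵀv=50.479228  D=ac−b²=3.443911
λ₁=(c·0.116−b)/D = (50.479228·0.116−5.429452)/3.443911 = 0.123737
λ₂=(a−b·0.116)/D = (0.652206−5.429452·0.116)/3.443911 = 0.006501
w* = 0.123737·u + 0.006501·v:
  w_0 = 0.123737·0.5747 + 0.006501·11.4858 = 0.1458  (Kellogg)
  w_1 = 0.123737·0.6082 + 0.006501·4.0063 = 0.1013  (Starbucks)
  w_2 = 0.123737·1.2762 + 0.006501·13.6312 = 0.2465  (Intel)
  w_3 = 0.123737·2.9704 + 0.006501·21.3559 = 0.5064  (JPMorgan)
Σw_i=1.0000  μᵀw=0.1160
σ²=wᵀΣw=λ₁·μ_p+λ₂ = 0.123737·0.116 + 0.006501 = 0.020855 ≈ 0.0209


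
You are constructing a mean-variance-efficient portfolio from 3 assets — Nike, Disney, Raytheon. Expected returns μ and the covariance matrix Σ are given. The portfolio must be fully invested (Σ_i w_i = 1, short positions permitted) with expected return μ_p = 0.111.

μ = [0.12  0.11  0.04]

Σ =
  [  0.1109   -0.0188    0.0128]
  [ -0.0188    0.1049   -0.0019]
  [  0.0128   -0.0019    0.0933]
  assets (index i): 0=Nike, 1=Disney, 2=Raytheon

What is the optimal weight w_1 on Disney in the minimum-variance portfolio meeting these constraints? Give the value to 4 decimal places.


0.4705

u=Σ⁻¹μ = [1.2667  1.2807  0.2810]
v=Σ⁻¹𝟙 = [9.8540  11.4728  9.5999]
a=μᵀu=0.304129  b=𝟙ᵀu=2.828482  c=𝟙ᵀv=30.926659  D=ac−b²=1.405380
λ₁=(c·0.111−b)/D = (30.926659·0.111−2.828482)/1.405380 = 0.430045
λ₂=(a−b·0.111)/D = (0.304129−2.828482·0.111)/1.405380 = -0.006996
w* = 0.430045·u + -0.006996·v:
  w_0 = 0.430045·1.2667 + -0.006996·9.8540 = 0.4758  (Nike)
  w_1 = 0.430045·1.2807 + -0.006996·11.4728 = 0.4705  (Disney)
  w_2 = 0.430045·0.2810 + -0.006996·9.5999 = 0.0537  (Raytheon)
Σw_i=1.0000  μᵀw=0.1110
σ²=wᵀΣw=λ₁·μ_p+λ₂ = 0.430045·0.111 + -0.006996 = 0.040739 ≈ 0.0407


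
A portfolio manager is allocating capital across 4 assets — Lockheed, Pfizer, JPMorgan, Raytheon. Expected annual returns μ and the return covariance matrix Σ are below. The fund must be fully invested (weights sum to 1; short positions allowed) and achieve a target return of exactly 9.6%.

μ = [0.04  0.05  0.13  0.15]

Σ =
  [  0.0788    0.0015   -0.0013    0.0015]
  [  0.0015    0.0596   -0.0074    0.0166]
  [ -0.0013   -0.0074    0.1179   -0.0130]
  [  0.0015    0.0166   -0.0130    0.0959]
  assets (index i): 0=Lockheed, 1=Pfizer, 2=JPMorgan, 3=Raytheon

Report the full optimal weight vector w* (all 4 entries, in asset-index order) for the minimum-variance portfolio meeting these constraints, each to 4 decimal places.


g=Σ⁻¹μ = [0.4880  0.5331  1.3227  1.6435]
h=Σ⁻¹𝟙 = [12.4024  15.2655  10.5717  9.0242]
a=μᵀg=0.464653  b=𝟙ᵀg=3.987322  c=𝟙ᵀh=47.263810  D=ac−b²=6.062535
λ₁=(c·0.096−b)/D = (47.263810·0.096−3.987322)/6.062535 = 0.090722
λ₂=(a−b·0.096)/D = (0.464653−3.987322·0.096)/6.062535 = 0.013504
w* = 0.090722·g + 0.013504·h:
  w_0 = 0.090722·0.4880 + 0.013504·12.4024 = 0.2118  (Lockheed)
  w_1 = 0.090722·0.5331 + 0.013504·15.2655 = 0.2545  (Pfizer)
  w_2 = 0.090722·1.3227 + 0.013504·10.5717 = 0.2628  (JPMorgan)
  w_3 = 0.090722·1.6435 + 0.013504·9.0242 = 0.2710  (Raytheon)
Σw_i=1.0000  μᵀw=0.0960
σ²=wᵀΣw=λ₁·μ_p+λ₂ = 0.090722·0.096 + 0.013504 = 0.022214 ≈ 0.0222

0.2118  0.2545  0.2628  0.2710


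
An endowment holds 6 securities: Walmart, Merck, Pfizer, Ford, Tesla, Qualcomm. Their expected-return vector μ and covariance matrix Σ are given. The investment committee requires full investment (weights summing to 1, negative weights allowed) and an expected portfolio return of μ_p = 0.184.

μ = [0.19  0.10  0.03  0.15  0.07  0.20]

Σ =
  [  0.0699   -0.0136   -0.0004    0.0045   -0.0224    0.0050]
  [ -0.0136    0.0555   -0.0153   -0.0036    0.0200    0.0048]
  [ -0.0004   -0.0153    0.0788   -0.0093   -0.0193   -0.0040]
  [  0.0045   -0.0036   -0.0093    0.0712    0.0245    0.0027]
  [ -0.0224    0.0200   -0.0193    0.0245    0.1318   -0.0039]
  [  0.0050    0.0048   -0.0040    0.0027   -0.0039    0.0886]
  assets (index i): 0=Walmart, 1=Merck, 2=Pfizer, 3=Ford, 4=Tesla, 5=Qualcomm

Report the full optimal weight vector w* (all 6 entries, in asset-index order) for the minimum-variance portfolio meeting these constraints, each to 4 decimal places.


0.3978  0.1705  -0.0818  0.2246  -0.0182  0.3070

x=Σ⁻¹μ = [3.1663  2.7195  1.3913  1.9610  0.5537  1.9587]
y=Σ⁻¹𝟙 = [20.5387  26.2832  21.9831  13.8208  8.0244  9.6282]
a=μᵀx=1.639958  b=𝟙ᵀx=11.750647  c=𝟙ᵀy=100.278473  D=ac−b²=26.374793
λ₁=(c·0.184−b)/D = (100.278473·0.184−11.750647)/26.374793 = 0.254053
λ₂=(a−b·0.184)/D = (1.639958−11.750647·0.184)/26.374793 = -0.019798
w* = 0.254053·x + -0.019798·y:
  w_0 = 0.254053·3.1663 + -0.019798·20.5387 = 0.3978  (Walmart)
  w_1 = 0.254053·2.7195 + -0.019798·26.2832 = 0.1705  (Merck)
  w_2 = 0.254053·1.3913 + -0.019798·21.9831 = -0.0818  (Pfizer)
  w_3 = 0.254053·1.9610 + -0.019798·13.8208 = 0.2246  (Ford)
  w_4 = 0.254053·0.5537 + -0.019798·8.0244 = -0.0182  (Tesla)
  w_5 = 0.254053·1.9587 + -0.019798·9.6282 = 0.3070  (Qualcomm)
Σw_i=1.0000  μᵀw=0.1840
σ²=wᵀΣw=λ₁·μ_p+λ₂ = 0.254053·0.184 + -0.019798 = 0.026948 ≈ 0.0269


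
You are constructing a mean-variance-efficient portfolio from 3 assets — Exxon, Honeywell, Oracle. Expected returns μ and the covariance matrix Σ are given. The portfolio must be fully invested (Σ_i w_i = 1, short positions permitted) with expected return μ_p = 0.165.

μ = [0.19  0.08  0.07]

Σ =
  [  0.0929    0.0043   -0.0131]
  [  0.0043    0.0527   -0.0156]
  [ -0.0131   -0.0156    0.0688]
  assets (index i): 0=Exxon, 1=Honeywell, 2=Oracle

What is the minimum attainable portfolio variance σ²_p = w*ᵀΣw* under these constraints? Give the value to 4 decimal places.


0.0562

p=Σ⁻¹μ = [2.2213  1.8900  1.8689]
q=Σ⁻¹𝟙 = [12.8055  24.6064  22.5525]
a=μᵀp=0.704068  b=𝟙ᵀp=5.980227  c=𝟙ᵀq=59.964341  D=ac−b²=6.455892
λ₁=(c·0.165−b)/D = (59.964341·0.165−5.980227)/6.455892 = 0.606251
λ₂=(a−b·0.165)/D = (0.704068−5.980227·0.165)/6.455892 = -0.043785
w* = 0.606251·p + -0.043785·q:
  w_0 = 0.606251·2.2213 + -0.043785·12.8055 = 0.7860  (Exxon)
  w_1 = 0.606251·1.8900 + -0.043785·24.6064 = 0.0684  (Honeywell)
  w_2 = 0.606251·1.8689 + -0.043785·22.5525 = 0.1456  (Oracle)
Σw_i=1.0000  μᵀw=0.1650
σ²=wᵀΣw=λ₁·μ_p+λ₂ = 0.606251·0.165 + -0.043785 = 0.056247 ≈ 0.0562


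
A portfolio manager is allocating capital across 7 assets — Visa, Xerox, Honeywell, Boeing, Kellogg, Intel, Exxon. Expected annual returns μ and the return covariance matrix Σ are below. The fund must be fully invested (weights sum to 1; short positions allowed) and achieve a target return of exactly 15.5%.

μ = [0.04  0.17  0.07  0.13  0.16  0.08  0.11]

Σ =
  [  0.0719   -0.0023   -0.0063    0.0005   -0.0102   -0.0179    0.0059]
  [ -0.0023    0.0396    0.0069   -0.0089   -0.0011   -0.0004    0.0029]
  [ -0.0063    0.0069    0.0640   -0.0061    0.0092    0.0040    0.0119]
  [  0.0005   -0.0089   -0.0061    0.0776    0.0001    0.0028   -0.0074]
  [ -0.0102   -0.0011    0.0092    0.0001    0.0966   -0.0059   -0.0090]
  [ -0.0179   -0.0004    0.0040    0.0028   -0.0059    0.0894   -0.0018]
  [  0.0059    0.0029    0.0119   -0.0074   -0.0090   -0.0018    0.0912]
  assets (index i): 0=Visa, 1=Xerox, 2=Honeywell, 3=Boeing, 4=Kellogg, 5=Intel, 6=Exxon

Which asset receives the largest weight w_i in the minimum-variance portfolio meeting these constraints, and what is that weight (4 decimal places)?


p=Σ⁻¹μ = [1.2005  4.8021  0.2996  2.3234  2.0075  1.2302  1.3476]
q=Σ⁻¹𝟙 = [20.6391  28.1263  11.4252  17.2829  13.6518  15.4998  10.3000]
a=μᵀp=1.755240  b=𝟙ᵀp=13.210858  c=𝟙ᵀq=116.925215  D=ac−b²=30.705044
λ₁=(c·0.155−b)/D = (116.925215·0.155−13.210858)/30.705044 = 0.159992
λ₂=(a−b·0.155)/D = (1.755240−13.210858·0.155)/30.705044 = -0.009524
w* = 0.159992·p + -0.009524·q:
  w_0 = 0.159992·1.2005 + -0.009524·20.6391 = -0.0045  (Visa)
  w_1 = 0.159992·4.8021 + -0.009524·28.1263 = 0.5004  (Xerox)
  w_2 = 0.159992·0.2996 + -0.009524·11.4252 = -0.0609  (Honeywell)
  w_3 = 0.159992·2.3234 + -0.009524·17.2829 = 0.2071  (Boeing)
  w_4 = 0.159992·2.0075 + -0.009524·13.6518 = 0.1912  (Kellogg)
  w_5 = 0.159992·1.2302 + -0.009524·15.4998 = 0.0492  (Intel)
  w_6 = 0.159992·1.3476 + -0.009524·10.3000 = 0.1175  (Exxon)
Σw_i=1.0000  μᵀw=0.1550
σ²=wᵀΣw=λ₁·μ_p+λ₂ = 0.159992·0.155 + -0.009524 = 0.015274 ≈ 0.0153

Xerox (0.5004)


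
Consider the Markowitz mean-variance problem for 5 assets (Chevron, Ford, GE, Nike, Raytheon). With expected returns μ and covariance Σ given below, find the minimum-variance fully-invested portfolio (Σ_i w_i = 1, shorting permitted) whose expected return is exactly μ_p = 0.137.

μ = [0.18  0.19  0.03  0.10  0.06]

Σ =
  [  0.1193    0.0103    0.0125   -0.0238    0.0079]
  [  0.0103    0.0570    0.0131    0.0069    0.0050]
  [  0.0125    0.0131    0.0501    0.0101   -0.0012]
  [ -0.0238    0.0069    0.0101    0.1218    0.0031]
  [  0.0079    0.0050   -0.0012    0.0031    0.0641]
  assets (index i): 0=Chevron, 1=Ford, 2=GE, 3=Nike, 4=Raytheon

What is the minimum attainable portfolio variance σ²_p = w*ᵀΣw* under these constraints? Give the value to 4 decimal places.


p=Σ⁻¹μ = [1.4910  3.0810  -0.7676  0.9900  0.4497]
q=Σ⁻¹𝟙 = [6.4735  10.9792  14.3321  7.3119  13.8611]
a=μᵀp=0.956725  b=𝟙ᵀp=5.244091  c=𝟙ᵀq=52.957730  D=ac−b²=23.165479
λ₁=(c·0.137−b)/D = (52.957730·0.137−5.244091)/23.165479 = 0.086815
λ₂=(a−b·0.137)/D = (0.956725−5.244091·0.137)/23.165479 = 0.010286
w* = 0.086815·p + 0.010286·q:
  w_0 = 0.086815·1.4910 + 0.010286·6.4735 = 0.1960  (Chevron)
  w_1 = 0.086815·3.0810 + 0.010286·10.9792 = 0.3804  (Ford)
  w_2 = 0.086815·-0.7676 + 0.010286·14.3321 = 0.0808  (GE)
  w_3 = 0.086815·0.9900 + 0.010286·7.3119 = 0.1612  (Nike)
  w_4 = 0.086815·0.4497 + 0.010286·13.8611 = 0.1816  (Raytheon)
Σw_i=1.0000  μᵀw=0.1370
σ²=wᵀΣw=λ₁·μ_p+λ₂ = 0.086815·0.137 + 0.010286 = 0.022180 ≈ 0.0222

0.0222


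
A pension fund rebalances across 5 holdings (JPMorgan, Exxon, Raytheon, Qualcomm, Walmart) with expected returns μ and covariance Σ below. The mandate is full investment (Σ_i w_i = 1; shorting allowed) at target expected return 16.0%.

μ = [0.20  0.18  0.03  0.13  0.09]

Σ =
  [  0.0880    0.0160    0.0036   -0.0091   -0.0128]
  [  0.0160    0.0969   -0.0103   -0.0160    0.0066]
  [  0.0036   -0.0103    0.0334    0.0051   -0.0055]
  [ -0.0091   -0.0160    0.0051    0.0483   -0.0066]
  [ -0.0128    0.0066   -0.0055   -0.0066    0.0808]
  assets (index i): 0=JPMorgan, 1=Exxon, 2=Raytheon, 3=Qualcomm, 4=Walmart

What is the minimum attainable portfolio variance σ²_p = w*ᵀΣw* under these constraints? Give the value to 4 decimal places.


0.0170

x=Σ⁻¹μ = [2.5204  2.0832  0.9446  3.9936  1.7335]
y=Σ⁻¹𝟙 = [12.7024  14.8875  31.9214  27.0571  17.5554]
a=μᵀx=1.582577  b=𝟙ᵀx=11.275290  c=𝟙ᵀy=104.123904  D=ac−b²=37.651902
λ₁=(c·0.160−b)/D = (104.123904·0.160−11.275290)/37.651902 = 0.143008
λ₂=(a−b·0.160)/D = (1.582577−11.275290·0.160)/37.651902 = -0.005882
w* = 0.143008·x + -0.005882·y:
  w_0 = 0.143008·2.5204 + -0.005882·12.7024 = 0.2857  (JPMorgan)
  w_1 = 0.143008·2.0832 + -0.005882·14.8875 = 0.2103  (Exxon)
  w_2 = 0.143008·0.9446 + -0.005882·31.9214 = -0.0527  (Raytheon)
  w_3 = 0.143008·3.9936 + -0.005882·27.0571 = 0.4120  (Qualcomm)
  w_4 = 0.143008·1.7335 + -0.005882·17.5554 = 0.1446  (Walmart)
Σw_i=1.0000  μᵀw=0.1600
σ²=wᵀΣw=λ₁·μ_p+λ₂ = 0.143008·0.160 + -0.005882 = 0.016999 ≈ 0.0170
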